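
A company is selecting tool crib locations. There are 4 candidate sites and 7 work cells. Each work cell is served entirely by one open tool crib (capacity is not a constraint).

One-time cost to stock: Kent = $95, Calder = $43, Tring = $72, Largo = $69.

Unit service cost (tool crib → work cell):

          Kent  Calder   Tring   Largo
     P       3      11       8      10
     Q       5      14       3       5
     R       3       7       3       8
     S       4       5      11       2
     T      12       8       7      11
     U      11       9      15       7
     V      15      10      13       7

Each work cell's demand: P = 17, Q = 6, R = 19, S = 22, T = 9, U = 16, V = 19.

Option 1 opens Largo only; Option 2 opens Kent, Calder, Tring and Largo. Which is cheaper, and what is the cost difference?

Option 1: {Largo}: P→Largo 10·17=170, Q→Largo 5·6=30, R→Largo 8·19=152, S→Largo 2·22=44, T→Largo 11·9=99, U→Largo 7·16=112, V→Largo 7·19=133. Service 740; fixed 69; total 809.
Option 2: {Kent, Calder, Tring, Largo}: P→Kent 3·17=51, Q→Tring 3·6=18, R→Kent 3·19=57, S→Largo 2·22=44, T→Tring 7·9=63, U→Largo 7·16=112, V→Largo 7·19=133. Service 478; fixed 279; total 757.
Difference: |809 − 757| = 52.

Option 2 is cheaper by 52.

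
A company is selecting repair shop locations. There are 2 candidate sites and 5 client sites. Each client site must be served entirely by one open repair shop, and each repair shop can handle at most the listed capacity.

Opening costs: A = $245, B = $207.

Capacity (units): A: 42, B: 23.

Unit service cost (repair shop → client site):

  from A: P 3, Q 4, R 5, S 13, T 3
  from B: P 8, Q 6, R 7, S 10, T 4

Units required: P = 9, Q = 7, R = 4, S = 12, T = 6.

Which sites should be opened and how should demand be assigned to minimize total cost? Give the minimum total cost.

Minimum total cost: 494

Open {A}: P→A 3·9=27, Q→A 4·7=28, R→A 5·4=20, S→A 13·12=156, T→A 3·6=18.
Loads: A carries 38/42. Service 249; fixed 245; total 494.
Next best feasible plan costs 665.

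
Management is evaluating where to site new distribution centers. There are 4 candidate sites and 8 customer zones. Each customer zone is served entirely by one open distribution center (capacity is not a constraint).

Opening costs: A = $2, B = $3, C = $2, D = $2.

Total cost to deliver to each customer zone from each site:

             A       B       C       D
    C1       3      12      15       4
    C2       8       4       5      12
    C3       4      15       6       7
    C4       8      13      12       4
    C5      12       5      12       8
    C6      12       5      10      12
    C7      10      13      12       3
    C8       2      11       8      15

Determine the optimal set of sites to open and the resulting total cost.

For any fixed open set, each customer zone goes to its cheapest open site; total = fixed + service.
{A, B, D}: C1→A 3, C2→B 4, C3→A 4, C4→D 4, C5→B 5, C6→B 5, C7→D 3, C8→A 2. Service 30; fixed 7; total 37.
{A, B, C, D}: service 30 + fixed 9 = 39
{A, C, D}: service 39 + fixed 6 = 45
{A}: C1→A 3, C2→A 8, C3→A 4, C4→A 8, C5→A 12, C6→A 12, C7→A 10, C8→A 2. Service 59; fixed 2; total 61.
(All 15 nonempty subsets were checked; A, B and D is lowest.)

Open A, B and D; minimum total cost 37.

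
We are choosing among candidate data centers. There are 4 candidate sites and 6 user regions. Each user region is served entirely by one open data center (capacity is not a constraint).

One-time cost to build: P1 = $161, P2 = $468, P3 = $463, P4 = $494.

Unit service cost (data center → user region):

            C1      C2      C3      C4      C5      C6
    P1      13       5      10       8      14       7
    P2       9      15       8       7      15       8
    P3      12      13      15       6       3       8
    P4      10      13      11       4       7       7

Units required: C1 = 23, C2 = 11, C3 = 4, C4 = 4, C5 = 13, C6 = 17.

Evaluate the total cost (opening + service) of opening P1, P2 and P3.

Each user region is assigned to its cheapest site among the open ones.
{P1, P2, P3}: C1→P2 9·23=207, C2→P1 5·11=55, C3→P2 8·4=32, C4→P3 6·4=24, C5→P3 3·13=39, C6→P1 7·17=119. Service 476; fixed 1092; total 1568.

Total cost: 1568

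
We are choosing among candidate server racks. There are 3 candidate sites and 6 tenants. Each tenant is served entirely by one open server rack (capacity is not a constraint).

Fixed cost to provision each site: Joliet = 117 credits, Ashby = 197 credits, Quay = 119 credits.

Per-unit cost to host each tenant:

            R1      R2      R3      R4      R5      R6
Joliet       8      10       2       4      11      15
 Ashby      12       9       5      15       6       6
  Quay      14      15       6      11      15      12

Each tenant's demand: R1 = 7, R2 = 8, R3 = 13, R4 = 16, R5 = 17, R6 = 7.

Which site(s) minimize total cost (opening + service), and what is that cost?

Open Joliet only; minimum total cost 635.

For any fixed open set, each tenant goes to its cheapest open site; total = fixed + service.
{Joliet}: R1→Joliet 8·7=56, R2→Joliet 10·8=80, R3→Joliet 2·13=26, R4→Joliet 4·16=64, R5→Joliet 11·17=187, R6→Joliet 15·7=105. Service 518; fixed 117; total 635.
{Joliet, Ashby}: service 362 + fixed 314 = 676
{Joliet, Quay}: service 497 + fixed 236 = 733
{Joliet, Ashby, Quay}: R1→Joliet 8·7=56, R2→Ashby 9·8=72, R3→Joliet 2·13=26, R4→Joliet 4·16=64, R5→Ashby 6·17=102, R6→Ashby 6·7=42. Service 362; fixed 433; total 795.
No other subset beats 635.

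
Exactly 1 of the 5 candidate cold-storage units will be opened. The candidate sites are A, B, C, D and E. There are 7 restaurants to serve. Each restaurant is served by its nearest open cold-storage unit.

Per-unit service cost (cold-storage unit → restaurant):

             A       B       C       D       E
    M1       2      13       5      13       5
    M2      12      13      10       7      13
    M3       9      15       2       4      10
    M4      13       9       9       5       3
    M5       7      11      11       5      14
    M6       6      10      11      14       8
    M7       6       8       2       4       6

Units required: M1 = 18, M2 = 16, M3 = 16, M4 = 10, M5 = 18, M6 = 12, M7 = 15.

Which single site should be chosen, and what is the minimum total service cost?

With exactly 1 open, each restaurant uses its cheapest among the chosen.
{C}: M1→C 5·18=90, M2→C 10·16=160, M3→C 2·16=32, M4→C 9·10=90, M5→C 11·18=198, M6→C 11·12=132, M7→C 2·15=30. Service cost 732.
{D}: service cost 778
{A}: service cost 790
Among all 5 size-1 choices, {C} is lowest.

Choose C only; total service cost 732.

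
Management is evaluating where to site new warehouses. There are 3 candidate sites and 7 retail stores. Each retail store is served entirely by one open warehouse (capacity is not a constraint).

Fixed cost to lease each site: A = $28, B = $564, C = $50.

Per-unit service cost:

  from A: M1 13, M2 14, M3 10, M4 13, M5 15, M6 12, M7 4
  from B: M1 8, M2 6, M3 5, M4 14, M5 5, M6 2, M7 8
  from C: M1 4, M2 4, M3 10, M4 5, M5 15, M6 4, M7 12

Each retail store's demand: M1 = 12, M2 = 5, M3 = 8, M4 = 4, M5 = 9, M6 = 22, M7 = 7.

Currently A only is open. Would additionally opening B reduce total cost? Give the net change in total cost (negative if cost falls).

Current service cost with {A}: 785.
Adding B: each retail store re-picks its cheapest; new service cost 335, saving 450.
Extra fixed cost: 564. Net change = 564 − 450 = 114.
(Totals: 813 → 927.)

No — net change +114 (cost rises by 114).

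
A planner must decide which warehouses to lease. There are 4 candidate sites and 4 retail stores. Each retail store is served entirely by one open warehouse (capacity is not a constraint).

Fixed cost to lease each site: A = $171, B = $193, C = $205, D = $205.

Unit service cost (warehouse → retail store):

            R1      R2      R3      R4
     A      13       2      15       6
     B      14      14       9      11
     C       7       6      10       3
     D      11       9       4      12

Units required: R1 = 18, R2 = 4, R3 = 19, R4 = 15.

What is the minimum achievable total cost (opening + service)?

Minimum total cost: 590

For any fixed open set, each retail store goes to its cheapest open site; total = fixed + service.
{C}: R1→C 7·18=126, R2→C 6·4=24, R3→C 10·19=190, R4→C 3·15=45. Service 385; fixed 205; total 590.
{C, D}: R1→C 7·18=126, R2→C 6·4=24, R3→D 4·19=76, R4→C 3·15=45. Service 271; fixed 410; total 681.
{D}: service 490 + fixed 205 = 695
{A, B, C, D}: service 255 + fixed 774 = 1029
No other subset beats 590.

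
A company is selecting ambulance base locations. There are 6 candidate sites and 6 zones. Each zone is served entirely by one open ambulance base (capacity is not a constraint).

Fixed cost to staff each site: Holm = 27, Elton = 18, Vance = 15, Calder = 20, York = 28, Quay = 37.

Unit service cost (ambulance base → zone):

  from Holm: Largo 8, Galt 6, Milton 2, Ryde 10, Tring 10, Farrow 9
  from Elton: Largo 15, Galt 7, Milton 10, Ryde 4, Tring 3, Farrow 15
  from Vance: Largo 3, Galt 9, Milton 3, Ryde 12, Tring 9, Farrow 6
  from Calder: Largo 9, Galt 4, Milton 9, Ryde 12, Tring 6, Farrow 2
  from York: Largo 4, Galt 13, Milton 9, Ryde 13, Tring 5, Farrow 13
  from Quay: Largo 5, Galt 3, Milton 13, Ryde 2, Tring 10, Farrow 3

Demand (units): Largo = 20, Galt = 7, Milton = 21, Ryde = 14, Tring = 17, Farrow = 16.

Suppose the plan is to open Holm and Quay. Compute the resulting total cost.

Total cost: 473

Each zone is assigned to its cheapest site among the open ones.
{Holm, Quay}: Largo→Quay 5·20=100, Galt→Quay 3·7=21, Milton→Holm 2·21=42, Ryde→Quay 2·14=28, Tring→Holm 10·17=170, Farrow→Quay 3·16=48. Service 409; fixed 64; total 473.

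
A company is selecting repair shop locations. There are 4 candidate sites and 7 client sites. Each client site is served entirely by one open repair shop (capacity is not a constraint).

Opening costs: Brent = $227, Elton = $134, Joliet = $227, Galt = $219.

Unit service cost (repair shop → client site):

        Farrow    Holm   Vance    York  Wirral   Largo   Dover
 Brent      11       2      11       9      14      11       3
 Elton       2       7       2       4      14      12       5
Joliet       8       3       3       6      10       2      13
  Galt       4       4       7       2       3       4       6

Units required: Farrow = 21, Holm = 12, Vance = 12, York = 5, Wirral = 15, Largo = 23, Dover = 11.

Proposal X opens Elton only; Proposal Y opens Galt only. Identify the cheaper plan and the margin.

Proposal Y is cheaper by 197.

Proposal X: {Elton}: Farrow→Elton 2·21=42, Holm→Elton 7·12=84, Vance→Elton 2·12=24, York→Elton 4·5=20, Wirral→Elton 14·15=210, Largo→Elton 12·23=276, Dover→Elton 5·11=55. Service 711; fixed 134; total 845.
Proposal Y: {Galt}: Farrow→Galt 4·21=84, Holm→Galt 4·12=48, Vance→Galt 7·12=84, York→Galt 2·5=10, Wirral→Galt 3·15=45, Largo→Galt 4·23=92, Dover→Galt 6·11=66. Service 429; fixed 219; total 648.
Difference: |845 − 648| = 197.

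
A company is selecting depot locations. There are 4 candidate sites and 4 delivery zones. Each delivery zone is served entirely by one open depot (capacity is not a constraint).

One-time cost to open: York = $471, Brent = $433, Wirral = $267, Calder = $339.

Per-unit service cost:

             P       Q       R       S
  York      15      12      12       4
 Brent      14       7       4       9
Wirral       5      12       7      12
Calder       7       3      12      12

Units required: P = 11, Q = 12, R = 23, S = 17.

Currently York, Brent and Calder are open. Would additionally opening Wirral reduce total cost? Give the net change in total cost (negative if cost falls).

Current service cost with {York, Brent, Calder}: 273.
Adding Wirral: each delivery zone re-picks its cheapest; new service cost 251, saving 22.
Extra fixed cost: 267. Net change = 267 − 22 = 245.
(Totals: 1516 → 1761.)

No — net change +245 (cost rises by 245).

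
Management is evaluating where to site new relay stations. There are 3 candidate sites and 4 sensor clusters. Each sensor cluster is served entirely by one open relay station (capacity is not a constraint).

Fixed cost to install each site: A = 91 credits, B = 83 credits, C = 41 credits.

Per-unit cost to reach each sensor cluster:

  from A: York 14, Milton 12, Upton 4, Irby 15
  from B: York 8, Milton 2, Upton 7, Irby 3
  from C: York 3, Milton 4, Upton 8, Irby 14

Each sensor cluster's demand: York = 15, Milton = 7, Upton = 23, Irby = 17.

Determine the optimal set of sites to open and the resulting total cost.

For any fixed open set, each sensor cluster goes to its cheapest open site; total = fixed + service.
{B, C}: York→C 3·15=45, Milton→B 2·7=14, Upton→B 7·23=161, Irby→B 3·17=51. Service 271; fixed 124; total 395.
{A, B, C}: York→C 3·15=45, Milton→B 2·7=14, Upton→A 4·23=92, Irby→B 3·17=51. Service 202; fixed 215; total 417.
{B}: York→B 8·15=120, Milton→B 2·7=14, Upton→B 7·23=161, Irby→B 3·17=51. Service 346; fixed 83; total 429.
{C}: service 495 + fixed 41 = 536
(All 7 nonempty subsets were checked; B and C is lowest.)

Open B and C; minimum total cost 395.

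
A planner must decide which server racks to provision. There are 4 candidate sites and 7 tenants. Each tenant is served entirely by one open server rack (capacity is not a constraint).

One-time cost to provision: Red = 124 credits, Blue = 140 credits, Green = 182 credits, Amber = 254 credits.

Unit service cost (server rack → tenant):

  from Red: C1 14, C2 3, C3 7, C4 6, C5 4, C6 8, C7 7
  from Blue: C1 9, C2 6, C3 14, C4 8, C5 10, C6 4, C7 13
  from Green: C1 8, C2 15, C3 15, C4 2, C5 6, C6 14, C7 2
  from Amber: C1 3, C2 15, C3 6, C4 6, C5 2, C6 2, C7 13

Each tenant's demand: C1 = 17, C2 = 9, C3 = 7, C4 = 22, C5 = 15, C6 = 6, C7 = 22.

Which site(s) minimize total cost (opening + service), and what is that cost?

For any fixed open set, each tenant goes to its cheapest open site; total = fixed + service.
{Red, Green}: C1→Green 8·17=136, C2→Red 3·9=27, C3→Red 7·7=49, C4→Green 2·22=44, C5→Red 4·15=60, C6→Red 8·6=48, C7→Green 2·22=44. Service 408; fixed 306; total 714.
{Green, Amber}: C1→Amber 3·17=51, C2→Green 15·9=135, C3→Amber 6·7=42, C4→Green 2·22=44, C5→Amber 2·15=30, C6→Amber 2·6=12, C7→Green 2·22=44. Service 358; fixed 436; total 794.
{Red, Green, Amber}: service 250 + fixed 560 = 810
{Red, Blue, Green, Amber}: C1→Amber 3·17=51, C2→Red 3·9=27, C3→Amber 6·7=42, C4→Green 2·22=44, C5→Amber 2·15=30, C6→Amber 2·6=12, C7→Green 2·22=44. Service 250; fixed 700; total 950.
(All 15 nonempty subsets were checked; Red and Green is lowest.)

Open Red and Green; minimum total cost 714.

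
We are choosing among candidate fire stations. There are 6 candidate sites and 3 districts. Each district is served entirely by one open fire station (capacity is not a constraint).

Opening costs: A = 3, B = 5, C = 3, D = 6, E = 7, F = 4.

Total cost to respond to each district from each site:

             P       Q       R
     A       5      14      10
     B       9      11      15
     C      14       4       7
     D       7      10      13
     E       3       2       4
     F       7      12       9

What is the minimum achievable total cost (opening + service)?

For any fixed open set, each district goes to its cheapest open site; total = fixed + service.
{E}: P→E 3, Q→E 2, R→E 4. Service 9; fixed 7; total 16.
{A, E}: service 9 + fixed 10 = 19
{C, E}: P→E 3, Q→E 2, R→E 4. Service 9; fixed 10; total 19.
{A, B, C, D, E, F}: service 9 + fixed 28 = 37
No other subset beats 16.

Minimum total cost: 16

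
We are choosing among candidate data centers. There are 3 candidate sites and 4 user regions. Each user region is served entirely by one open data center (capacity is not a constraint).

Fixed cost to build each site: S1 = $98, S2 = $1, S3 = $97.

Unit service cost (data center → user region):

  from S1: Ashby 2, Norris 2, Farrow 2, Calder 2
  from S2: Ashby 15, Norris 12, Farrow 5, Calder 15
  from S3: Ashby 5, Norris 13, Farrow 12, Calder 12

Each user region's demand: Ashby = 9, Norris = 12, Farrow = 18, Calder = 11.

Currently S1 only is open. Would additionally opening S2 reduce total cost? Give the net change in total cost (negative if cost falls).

No — net change +1 (cost rises by 1).

Current service cost with {S1}: 100.
Adding S2: each user region re-picks its cheapest; new service cost 100, saving 0.
Extra fixed cost: 1. Net change = 1 − 0 = 1.
(Totals: 198 → 199.)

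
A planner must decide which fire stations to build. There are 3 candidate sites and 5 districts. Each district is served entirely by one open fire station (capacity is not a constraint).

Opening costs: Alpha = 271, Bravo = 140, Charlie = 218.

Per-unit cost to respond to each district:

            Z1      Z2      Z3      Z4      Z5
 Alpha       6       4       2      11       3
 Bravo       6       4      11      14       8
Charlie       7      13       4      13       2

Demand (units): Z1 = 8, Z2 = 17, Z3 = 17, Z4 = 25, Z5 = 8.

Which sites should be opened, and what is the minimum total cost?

Open Alpha only; minimum total cost 720.

For any fixed open set, each district goes to its cheapest open site; total = fixed + service.
{Alpha}: Z1→Alpha 6·8=48, Z2→Alpha 4·17=68, Z3→Alpha 2·17=34, Z4→Alpha 11·25=275, Z5→Alpha 3·8=24. Service 449; fixed 271; total 720.
{Bravo}: service 717 + fixed 140 = 857
{Alpha, Bravo}: Z1→Alpha 6·8=48, Z2→Alpha 4·17=68, Z3→Alpha 2·17=34, Z4→Alpha 11·25=275, Z5→Alpha 3·8=24. Service 449; fixed 411; total 860.
{Alpha, Bravo, Charlie}: service 441 + fixed 629 = 1070
(All 7 nonempty subsets were checked; Alpha only is lowest.)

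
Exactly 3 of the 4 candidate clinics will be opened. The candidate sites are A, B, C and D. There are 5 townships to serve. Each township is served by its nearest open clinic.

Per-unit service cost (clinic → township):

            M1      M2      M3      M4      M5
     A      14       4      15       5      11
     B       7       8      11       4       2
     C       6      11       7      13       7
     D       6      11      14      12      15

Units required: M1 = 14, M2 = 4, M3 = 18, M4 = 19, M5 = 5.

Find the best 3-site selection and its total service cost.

With exactly 3 open, each township uses its cheapest among the chosen.
{A, B, C}: M1→C 6·14=84, M2→A 4·4=16, M3→C 7·18=126, M4→B 4·19=76, M5→B 2·5=10. Service cost 312.
{B, C, D}: service cost 328
{A, C, D}: service cost 356
Among all 4 size-3 choices, {A, B, C} is lowest.

Choose A, B and C; total service cost 312.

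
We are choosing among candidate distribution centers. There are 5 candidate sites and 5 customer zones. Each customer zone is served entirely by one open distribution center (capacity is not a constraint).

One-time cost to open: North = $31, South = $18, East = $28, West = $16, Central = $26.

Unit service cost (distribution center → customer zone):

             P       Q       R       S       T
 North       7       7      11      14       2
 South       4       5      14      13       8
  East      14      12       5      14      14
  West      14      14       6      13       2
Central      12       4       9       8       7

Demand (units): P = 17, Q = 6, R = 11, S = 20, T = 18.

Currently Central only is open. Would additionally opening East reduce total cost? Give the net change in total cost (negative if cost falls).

Yes — net change −16 (cost falls by 16).

Current service cost with {Central}: 613.
Adding East: each customer zone re-picks its cheapest; new service cost 569, saving 44.
Extra fixed cost: 28. Net change = 28 − 44 = -16.
(Totals: 639 → 623.)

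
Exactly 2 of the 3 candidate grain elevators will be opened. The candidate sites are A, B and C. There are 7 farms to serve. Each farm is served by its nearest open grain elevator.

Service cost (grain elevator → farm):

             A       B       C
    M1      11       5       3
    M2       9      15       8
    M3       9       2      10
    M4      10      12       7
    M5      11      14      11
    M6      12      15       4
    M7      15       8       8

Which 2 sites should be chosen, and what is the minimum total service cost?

With exactly 2 open, each farm uses its cheapest among the chosen.
{B, C}: M1→C 3, M2→C 8, M3→B 2, M4→C 7, M5→C 11, M6→C 4, M7→B 8. Service cost 43.
{A, C}: service cost 50
{A, B}: service cost 57
Among all 3 size-2 choices, {B, C} is lowest.

Choose B and C; total service cost 43.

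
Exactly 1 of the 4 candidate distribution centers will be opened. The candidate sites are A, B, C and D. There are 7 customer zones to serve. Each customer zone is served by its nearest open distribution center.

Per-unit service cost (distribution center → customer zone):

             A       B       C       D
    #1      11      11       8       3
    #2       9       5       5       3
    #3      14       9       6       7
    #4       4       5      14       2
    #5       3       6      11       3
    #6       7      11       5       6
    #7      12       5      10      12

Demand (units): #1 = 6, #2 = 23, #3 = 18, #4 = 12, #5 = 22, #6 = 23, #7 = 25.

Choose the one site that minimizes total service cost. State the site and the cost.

With exactly 1 open, each customer zone uses its cheapest among the chosen.
{D}: #1→D 3·6=18, #2→D 3·23=69, #3→D 7·18=126, #4→D 2·12=24, #5→D 3·22=66, #6→D 6·23=138, #7→D 12·25=300. Service cost 741.
{B}: service cost 913
{C}: service cost 1046
Among all 4 size-1 choices, {D} is lowest.

Choose D only; total service cost 741.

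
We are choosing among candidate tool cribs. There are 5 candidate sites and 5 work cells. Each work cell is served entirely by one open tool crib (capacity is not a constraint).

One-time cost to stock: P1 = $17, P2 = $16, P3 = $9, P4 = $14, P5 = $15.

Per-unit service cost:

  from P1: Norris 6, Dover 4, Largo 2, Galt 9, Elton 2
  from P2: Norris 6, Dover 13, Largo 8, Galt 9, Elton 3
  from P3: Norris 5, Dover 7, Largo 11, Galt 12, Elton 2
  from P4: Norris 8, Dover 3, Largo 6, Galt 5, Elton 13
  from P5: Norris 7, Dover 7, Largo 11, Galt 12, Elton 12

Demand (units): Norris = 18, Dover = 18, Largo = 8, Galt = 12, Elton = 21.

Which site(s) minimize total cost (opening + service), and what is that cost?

For any fixed open set, each work cell goes to its cheapest open site; total = fixed + service.
{P1, P3, P4}: Norris→P3 5·18=90, Dover→P4 3·18=54, Largo→P1 2·8=16, Galt→P4 5·12=60, Elton→P1 2·21=42. Service 262; fixed 40; total 302.
{P1, P4}: Norris→P1 6·18=108, Dover→P4 3·18=54, Largo→P1 2·8=16, Galt→P4 5·12=60, Elton→P1 2·21=42. Service 280; fixed 31; total 311.
{P1, P3, P4, P5}: Norris→P3 5·18=90, Dover→P4 3·18=54, Largo→P1 2·8=16, Galt→P4 5·12=60, Elton→P1 2·21=42. Service 262; fixed 55; total 317.
{P1, P2, P3, P4, P5}: service 262 + fixed 71 = 333
No other subset beats 302.

Open P1, P3 and P4; minimum total cost 302.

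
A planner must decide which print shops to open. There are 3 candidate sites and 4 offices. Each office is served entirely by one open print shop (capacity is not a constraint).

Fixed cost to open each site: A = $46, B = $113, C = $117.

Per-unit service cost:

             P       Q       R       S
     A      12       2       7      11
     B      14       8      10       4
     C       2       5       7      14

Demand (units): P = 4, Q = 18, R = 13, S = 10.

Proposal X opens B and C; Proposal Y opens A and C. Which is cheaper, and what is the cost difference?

Proposal X: {B, C}: P→C 2·4=8, Q→C 5·18=90, R→C 7·13=91, S→B 4·10=40. Service 229; fixed 230; total 459.
Proposal Y: {A, C}: P→C 2·4=8, Q→A 2·18=36, R→A 7·13=91, S→A 11·10=110. Service 245; fixed 163; total 408.
Difference: |459 − 408| = 51.

Proposal Y is cheaper by 51.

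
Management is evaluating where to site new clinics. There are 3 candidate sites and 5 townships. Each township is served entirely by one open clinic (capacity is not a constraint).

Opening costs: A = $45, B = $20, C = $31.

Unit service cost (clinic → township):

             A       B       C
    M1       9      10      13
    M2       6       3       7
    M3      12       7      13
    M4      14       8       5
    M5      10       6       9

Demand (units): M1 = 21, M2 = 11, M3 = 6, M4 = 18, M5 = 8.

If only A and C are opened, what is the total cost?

Total cost: 565

Each township is assigned to its cheapest site among the open ones.
{A, C}: M1→A 9·21=189, M2→A 6·11=66, M3→A 12·6=72, M4→C 5·18=90, M5→C 9·8=72. Service 489; fixed 76; total 565.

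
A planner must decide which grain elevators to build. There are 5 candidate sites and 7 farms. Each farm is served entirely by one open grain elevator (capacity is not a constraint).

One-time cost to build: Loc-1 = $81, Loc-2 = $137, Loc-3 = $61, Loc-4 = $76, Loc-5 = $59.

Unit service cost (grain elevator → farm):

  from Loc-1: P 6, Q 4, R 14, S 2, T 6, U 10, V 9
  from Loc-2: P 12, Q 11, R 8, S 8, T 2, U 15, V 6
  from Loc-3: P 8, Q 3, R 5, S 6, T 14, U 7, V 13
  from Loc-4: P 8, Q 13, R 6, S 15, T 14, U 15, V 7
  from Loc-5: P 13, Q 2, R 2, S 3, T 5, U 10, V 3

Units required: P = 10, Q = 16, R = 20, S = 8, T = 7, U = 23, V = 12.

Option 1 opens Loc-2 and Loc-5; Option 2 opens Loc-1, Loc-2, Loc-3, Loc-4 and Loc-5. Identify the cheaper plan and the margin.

Option 1: {Loc-2, Loc-5}: P→Loc-2 12·10=120, Q→Loc-5 2·16=32, R→Loc-5 2·20=40, S→Loc-5 3·8=24, T→Loc-2 2·7=14, U→Loc-5 10·23=230, V→Loc-5 3·12=36. Service 496; fixed 196; total 692.
Option 2: {Loc-1, Loc-2, Loc-3, Loc-4, Loc-5}: P→Loc-1 6·10=60, Q→Loc-5 2·16=32, R→Loc-5 2·20=40, S→Loc-1 2·8=16, T→Loc-2 2·7=14, U→Loc-3 7·23=161, V→Loc-5 3·12=36. Service 359; fixed 414; total 773.
Difference: |692 − 773| = 81.

Option 1 is cheaper by 81.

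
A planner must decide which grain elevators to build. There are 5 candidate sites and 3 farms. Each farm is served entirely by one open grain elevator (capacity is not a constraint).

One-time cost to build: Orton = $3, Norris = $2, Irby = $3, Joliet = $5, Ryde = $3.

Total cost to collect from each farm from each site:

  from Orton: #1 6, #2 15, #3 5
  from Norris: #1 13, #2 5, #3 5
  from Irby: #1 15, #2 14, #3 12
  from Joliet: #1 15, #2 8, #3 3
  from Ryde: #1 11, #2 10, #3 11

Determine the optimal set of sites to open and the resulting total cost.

For any fixed open set, each farm goes to its cheapest open site; total = fixed + service.
{Orton, Norris}: #1→Orton 6, #2→Norris 5, #3→Orton 5. Service 16; fixed 5; total 21.
{Orton, Norris, Irby}: #1→Orton 6, #2→Norris 5, #3→Orton 5. Service 16; fixed 8; total 24.
{Orton, Norris, Joliet}: service 14 + fixed 10 = 24
{Orton, Norris, Irby, Joliet, Ryde}: service 14 + fixed 16 = 30
No other subset beats 21.

Open Orton and Norris; minimum total cost 21.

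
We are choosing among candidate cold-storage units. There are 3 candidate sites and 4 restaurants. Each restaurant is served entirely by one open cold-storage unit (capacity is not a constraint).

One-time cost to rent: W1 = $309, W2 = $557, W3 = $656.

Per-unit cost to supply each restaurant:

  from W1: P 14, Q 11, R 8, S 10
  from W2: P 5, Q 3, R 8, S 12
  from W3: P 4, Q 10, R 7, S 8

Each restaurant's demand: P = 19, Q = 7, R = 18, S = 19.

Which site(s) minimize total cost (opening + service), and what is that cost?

For any fixed open set, each restaurant goes to its cheapest open site; total = fixed + service.
{W1}: P→W1 14·19=266, Q→W1 11·7=77, R→W1 8·18=144, S→W1 10·19=190. Service 677; fixed 309; total 986.
{W2}: service 488 + fixed 557 = 1045
{W3}: service 424 + fixed 656 = 1080
{W1, W2, W3}: P→W3 4·19=76, Q→W2 3·7=21, R→W3 7·18=126, S→W3 8·19=152. Service 375; fixed 1522; total 1897.
No other subset beats 986.

Open W1 only; minimum total cost 986.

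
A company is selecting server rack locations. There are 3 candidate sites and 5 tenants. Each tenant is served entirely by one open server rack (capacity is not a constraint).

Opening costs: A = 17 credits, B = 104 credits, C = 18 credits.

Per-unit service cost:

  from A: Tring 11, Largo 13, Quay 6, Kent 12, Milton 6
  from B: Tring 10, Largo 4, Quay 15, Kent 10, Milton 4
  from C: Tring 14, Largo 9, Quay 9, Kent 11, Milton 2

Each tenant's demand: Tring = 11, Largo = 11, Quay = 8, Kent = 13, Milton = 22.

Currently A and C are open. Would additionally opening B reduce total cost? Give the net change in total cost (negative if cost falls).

Current service cost with {A, C}: 455.
Adding B: each tenant re-picks its cheapest; new service cost 376, saving 79.
Extra fixed cost: 104. Net change = 104 − 79 = 25.
(Totals: 490 → 515.)

No — net change +25 (cost rises by 25).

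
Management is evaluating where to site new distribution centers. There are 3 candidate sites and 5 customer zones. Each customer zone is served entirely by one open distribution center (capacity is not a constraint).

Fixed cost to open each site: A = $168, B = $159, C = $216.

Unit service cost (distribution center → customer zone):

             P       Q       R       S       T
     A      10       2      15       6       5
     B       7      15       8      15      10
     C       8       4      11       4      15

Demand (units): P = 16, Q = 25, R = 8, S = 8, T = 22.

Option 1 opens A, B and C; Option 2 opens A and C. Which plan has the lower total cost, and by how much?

Option 2 is cheaper by 119.

Option 1: {A, B, C}: P→B 7·16=112, Q→A 2·25=50, R→B 8·8=64, S→C 4·8=32, T→A 5·22=110. Service 368; fixed 543; total 911.
Option 2: {A, C}: P→C 8·16=128, Q→A 2·25=50, R→C 11·8=88, S→C 4·8=32, T→A 5·22=110. Service 408; fixed 384; total 792.
Difference: |911 − 792| = 119.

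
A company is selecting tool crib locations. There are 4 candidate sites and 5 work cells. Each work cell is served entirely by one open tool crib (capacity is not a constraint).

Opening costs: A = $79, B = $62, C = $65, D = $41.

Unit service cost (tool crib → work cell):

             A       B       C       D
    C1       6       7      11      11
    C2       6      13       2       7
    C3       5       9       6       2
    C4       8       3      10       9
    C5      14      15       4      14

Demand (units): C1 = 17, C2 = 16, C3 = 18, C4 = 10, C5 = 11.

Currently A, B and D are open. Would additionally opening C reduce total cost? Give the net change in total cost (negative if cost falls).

Yes — net change −109 (cost falls by 109).

Current service cost with {A, B, D}: 418.
Adding C: each work cell re-picks its cheapest; new service cost 244, saving 174.
Extra fixed cost: 65. Net change = 65 − 174 = -109.
(Totals: 600 → 491.)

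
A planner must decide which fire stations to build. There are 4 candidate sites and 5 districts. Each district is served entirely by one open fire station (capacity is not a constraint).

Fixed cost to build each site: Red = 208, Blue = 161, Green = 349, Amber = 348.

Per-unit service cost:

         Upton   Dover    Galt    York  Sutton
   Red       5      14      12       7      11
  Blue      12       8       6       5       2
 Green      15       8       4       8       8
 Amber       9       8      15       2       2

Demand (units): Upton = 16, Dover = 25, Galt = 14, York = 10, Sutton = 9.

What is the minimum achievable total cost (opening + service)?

For any fixed open set, each district goes to its cheapest open site; total = fixed + service.
{Blue}: Upton→Blue 12·16=192, Dover→Blue 8·25=200, Galt→Blue 6·14=84, York→Blue 5·10=50, Sutton→Blue 2·9=18. Service 544; fixed 161; total 705.
{Red, Blue}: service 432 + fixed 369 = 801
{Amber}: service 592 + fixed 348 = 940
{Red, Blue, Green, Amber}: service 374 + fixed 1066 = 1440
No other subset beats 705.

Minimum total cost: 705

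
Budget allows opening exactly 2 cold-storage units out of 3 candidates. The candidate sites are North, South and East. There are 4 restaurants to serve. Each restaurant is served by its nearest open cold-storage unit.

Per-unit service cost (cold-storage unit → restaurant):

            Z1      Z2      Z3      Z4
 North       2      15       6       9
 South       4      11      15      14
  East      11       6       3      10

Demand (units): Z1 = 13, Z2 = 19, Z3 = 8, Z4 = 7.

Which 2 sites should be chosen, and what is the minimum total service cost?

With exactly 2 open, each restaurant uses its cheapest among the chosen.
{North, East}: Z1→North 2·13=26, Z2→East 6·19=114, Z3→East 3·8=24, Z4→North 9·7=63. Service cost 227.
{South, East}: service cost 260
{North, South}: service cost 346
Among all 3 size-2 choices, {North, East} is lowest.

Choose North and East; total service cost 227.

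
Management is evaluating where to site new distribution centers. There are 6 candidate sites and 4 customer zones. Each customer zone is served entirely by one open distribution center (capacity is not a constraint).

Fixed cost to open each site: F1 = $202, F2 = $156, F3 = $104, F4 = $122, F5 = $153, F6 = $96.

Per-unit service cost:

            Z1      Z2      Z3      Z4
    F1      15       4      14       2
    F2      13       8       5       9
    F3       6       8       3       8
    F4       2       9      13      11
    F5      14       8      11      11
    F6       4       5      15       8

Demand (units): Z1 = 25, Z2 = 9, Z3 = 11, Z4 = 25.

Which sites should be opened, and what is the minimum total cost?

Open F3 only; minimum total cost 559.

For any fixed open set, each customer zone goes to its cheapest open site; total = fixed + service.
{F3}: Z1→F3 6·25=150, Z2→F3 8·9=72, Z3→F3 3·11=33, Z4→F3 8·25=200. Service 455; fixed 104; total 559.
{F1, F3}: service 269 + fixed 306 = 575
{F3, F6}: service 378 + fixed 200 = 578
{F1, F2, F3, F4, F5, F6}: Z1→F4 2·25=50, Z2→F1 4·9=36, Z3→F3 3·11=33, Z4→F1 2·25=50. Service 169; fixed 833; total 1002.
No other subset beats 559.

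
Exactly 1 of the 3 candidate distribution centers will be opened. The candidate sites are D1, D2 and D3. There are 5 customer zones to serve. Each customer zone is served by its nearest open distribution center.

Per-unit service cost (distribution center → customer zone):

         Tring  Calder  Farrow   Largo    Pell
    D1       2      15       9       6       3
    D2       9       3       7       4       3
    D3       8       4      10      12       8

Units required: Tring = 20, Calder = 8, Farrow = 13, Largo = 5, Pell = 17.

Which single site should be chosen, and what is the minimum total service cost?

With exactly 1 open, each customer zone uses its cheapest among the chosen.
{D1}: Tring→D1 2·20=40, Calder→D1 15·8=120, Farrow→D1 9·13=117, Largo→D1 6·5=30, Pell→D1 3·17=51. Service cost 358.
{D2}: service cost 366
{D3}: service cost 518
Among all 3 size-1 choices, {D1} is lowest.

Choose D1 only; total service cost 358.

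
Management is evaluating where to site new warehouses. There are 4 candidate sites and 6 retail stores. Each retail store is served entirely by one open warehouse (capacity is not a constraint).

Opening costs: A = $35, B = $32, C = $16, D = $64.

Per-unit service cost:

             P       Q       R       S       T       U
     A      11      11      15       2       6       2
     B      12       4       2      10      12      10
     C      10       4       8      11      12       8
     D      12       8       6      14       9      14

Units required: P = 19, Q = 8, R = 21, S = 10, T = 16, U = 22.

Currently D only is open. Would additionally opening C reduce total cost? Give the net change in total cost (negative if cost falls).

Yes — net change −216 (cost falls by 216).

Current service cost with {D}: 1010.
Adding C: each retail store re-picks its cheapest; new service cost 778, saving 232.
Extra fixed cost: 16. Net change = 16 − 232 = -216.
(Totals: 1074 → 858.)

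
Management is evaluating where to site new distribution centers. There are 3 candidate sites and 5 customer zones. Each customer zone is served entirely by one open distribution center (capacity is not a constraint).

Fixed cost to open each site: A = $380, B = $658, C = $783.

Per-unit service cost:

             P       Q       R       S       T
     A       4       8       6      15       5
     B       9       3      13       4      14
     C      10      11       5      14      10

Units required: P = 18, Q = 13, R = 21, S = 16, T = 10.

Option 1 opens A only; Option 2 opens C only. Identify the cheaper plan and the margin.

Option 1 is cheaper by 563.

Option 1: {A}: P→A 4·18=72, Q→A 8·13=104, R→A 6·21=126, S→A 15·16=240, T→A 5·10=50. Service 592; fixed 380; total 972.
Option 2: {C}: P→C 10·18=180, Q→C 11·13=143, R→C 5·21=105, S→C 14·16=224, T→C 10·10=100. Service 752; fixed 783; total 1535.
Difference: |972 − 1535| = 563.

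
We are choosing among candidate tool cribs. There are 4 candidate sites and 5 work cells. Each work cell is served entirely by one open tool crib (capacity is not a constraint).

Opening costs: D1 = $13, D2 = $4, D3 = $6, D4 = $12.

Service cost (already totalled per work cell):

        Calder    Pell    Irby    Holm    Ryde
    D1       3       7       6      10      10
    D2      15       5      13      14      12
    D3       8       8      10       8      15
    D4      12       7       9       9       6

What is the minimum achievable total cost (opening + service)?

Minimum total cost: 49

For any fixed open set, each work cell goes to its cheapest open site; total = fixed + service.
{D1}: Calder→D1 3, Pell→D1 7, Irby→D1 6, Holm→D1 10, Ryde→D1 10. Service 36; fixed 13; total 49.
{D1, D2}: Calder→D1 3, Pell→D2 5, Irby→D1 6, Holm→D1 10, Ryde→D1 10. Service 34; fixed 17; total 51.
{D1, D3}: Calder→D1 3, Pell→D1 7, Irby→D1 6, Holm→D3 8, Ryde→D1 10. Service 34; fixed 19; total 53.
{D1, D2, D3, D4}: service 28 + fixed 35 = 63
(All 15 nonempty subsets were checked; D1 only is lowest.)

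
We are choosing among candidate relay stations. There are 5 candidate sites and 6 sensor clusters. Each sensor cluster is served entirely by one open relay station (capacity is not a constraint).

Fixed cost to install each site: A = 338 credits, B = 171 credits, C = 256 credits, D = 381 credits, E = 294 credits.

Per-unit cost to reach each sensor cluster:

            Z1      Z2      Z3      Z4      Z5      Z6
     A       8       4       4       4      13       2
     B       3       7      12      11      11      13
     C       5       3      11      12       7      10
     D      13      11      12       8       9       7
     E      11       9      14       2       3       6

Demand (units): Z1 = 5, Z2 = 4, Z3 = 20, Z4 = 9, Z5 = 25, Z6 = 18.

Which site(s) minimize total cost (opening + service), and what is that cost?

For any fixed open set, each sensor cluster goes to its cheapest open site; total = fixed + service.
{E}: Z1→E 11·5=55, Z2→E 9·4=36, Z3→E 14·20=280, Z4→E 2·9=18, Z5→E 3·25=75, Z6→E 6·18=108. Service 572; fixed 294; total 866.
{A}: Z1→A 8·5=40, Z2→A 4·4=16, Z3→A 4·20=80, Z4→A 4·9=36, Z5→A 13·25=325, Z6→A 2·18=36. Service 533; fixed 338; total 871.
{A, E}: service 265 + fixed 632 = 897
{A, B, C, D, E}: service 236 + fixed 1440 = 1676
No other subset beats 866.

Open E only; minimum total cost 866.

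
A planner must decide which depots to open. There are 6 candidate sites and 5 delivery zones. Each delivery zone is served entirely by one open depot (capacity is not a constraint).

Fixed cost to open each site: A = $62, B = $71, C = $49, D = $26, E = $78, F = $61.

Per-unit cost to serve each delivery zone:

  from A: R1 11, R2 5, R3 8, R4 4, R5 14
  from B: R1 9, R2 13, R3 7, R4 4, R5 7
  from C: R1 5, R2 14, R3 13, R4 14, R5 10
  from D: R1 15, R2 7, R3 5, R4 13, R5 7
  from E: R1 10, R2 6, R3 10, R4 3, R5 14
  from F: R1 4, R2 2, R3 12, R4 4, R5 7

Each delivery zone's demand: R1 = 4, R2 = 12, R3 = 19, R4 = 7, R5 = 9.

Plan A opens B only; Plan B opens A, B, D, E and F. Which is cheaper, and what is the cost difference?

Plan A: {B}: R1→B 9·4=36, R2→B 13·12=156, R3→B 7·19=133, R4→B 4·7=28, R5→B 7·9=63. Service 416; fixed 71; total 487.
Plan B: {A, B, D, E, F}: R1→F 4·4=16, R2→F 2·12=24, R3→D 5·19=95, R4→E 3·7=21, R5→B 7·9=63. Service 219; fixed 298; total 517.
Difference: |487 − 517| = 30.

Plan A is cheaper by 30.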